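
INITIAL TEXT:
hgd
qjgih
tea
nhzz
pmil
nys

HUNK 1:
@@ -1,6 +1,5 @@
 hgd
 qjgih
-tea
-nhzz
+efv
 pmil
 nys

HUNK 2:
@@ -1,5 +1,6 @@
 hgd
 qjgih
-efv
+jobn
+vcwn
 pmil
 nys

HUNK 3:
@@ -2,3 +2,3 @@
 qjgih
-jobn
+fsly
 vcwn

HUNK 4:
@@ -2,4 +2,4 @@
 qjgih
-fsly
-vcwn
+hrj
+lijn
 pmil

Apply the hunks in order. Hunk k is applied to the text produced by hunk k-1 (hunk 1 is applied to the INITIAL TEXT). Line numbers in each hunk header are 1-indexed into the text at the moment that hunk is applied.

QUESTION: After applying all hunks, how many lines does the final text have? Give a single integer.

Answer: 6

Derivation:
Hunk 1: at line 1 remove [tea,nhzz] add [efv] -> 5 lines: hgd qjgih efv pmil nys
Hunk 2: at line 1 remove [efv] add [jobn,vcwn] -> 6 lines: hgd qjgih jobn vcwn pmil nys
Hunk 3: at line 2 remove [jobn] add [fsly] -> 6 lines: hgd qjgih fsly vcwn pmil nys
Hunk 4: at line 2 remove [fsly,vcwn] add [hrj,lijn] -> 6 lines: hgd qjgih hrj lijn pmil nys
Final line count: 6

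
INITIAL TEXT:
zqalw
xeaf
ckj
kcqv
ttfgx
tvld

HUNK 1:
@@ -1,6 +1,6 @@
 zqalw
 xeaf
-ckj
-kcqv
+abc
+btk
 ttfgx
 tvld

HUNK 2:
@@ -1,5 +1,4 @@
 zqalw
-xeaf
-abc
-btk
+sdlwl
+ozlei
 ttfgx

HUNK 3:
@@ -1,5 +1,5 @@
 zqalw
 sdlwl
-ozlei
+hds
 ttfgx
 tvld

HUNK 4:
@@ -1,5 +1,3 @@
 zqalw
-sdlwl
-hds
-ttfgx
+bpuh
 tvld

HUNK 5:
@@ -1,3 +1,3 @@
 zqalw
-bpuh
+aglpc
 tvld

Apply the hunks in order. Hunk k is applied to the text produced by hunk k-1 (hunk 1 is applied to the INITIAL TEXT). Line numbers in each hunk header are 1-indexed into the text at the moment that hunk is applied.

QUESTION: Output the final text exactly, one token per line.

Hunk 1: at line 1 remove [ckj,kcqv] add [abc,btk] -> 6 lines: zqalw xeaf abc btk ttfgx tvld
Hunk 2: at line 1 remove [xeaf,abc,btk] add [sdlwl,ozlei] -> 5 lines: zqalw sdlwl ozlei ttfgx tvld
Hunk 3: at line 1 remove [ozlei] add [hds] -> 5 lines: zqalw sdlwl hds ttfgx tvld
Hunk 4: at line 1 remove [sdlwl,hds,ttfgx] add [bpuh] -> 3 lines: zqalw bpuh tvld
Hunk 5: at line 1 remove [bpuh] add [aglpc] -> 3 lines: zqalw aglpc tvld

Answer: zqalw
aglpc
tvld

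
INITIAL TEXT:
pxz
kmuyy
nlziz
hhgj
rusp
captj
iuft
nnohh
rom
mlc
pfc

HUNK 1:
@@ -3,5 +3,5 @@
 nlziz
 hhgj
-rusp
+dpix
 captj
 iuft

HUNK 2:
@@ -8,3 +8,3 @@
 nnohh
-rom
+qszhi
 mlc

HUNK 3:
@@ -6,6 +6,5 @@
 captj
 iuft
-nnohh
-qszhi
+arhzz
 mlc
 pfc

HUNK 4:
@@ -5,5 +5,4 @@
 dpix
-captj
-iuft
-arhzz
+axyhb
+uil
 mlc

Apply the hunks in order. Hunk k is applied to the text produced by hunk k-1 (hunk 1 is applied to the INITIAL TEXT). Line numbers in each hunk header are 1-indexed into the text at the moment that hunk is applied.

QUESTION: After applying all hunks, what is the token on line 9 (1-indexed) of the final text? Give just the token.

Hunk 1: at line 3 remove [rusp] add [dpix] -> 11 lines: pxz kmuyy nlziz hhgj dpix captj iuft nnohh rom mlc pfc
Hunk 2: at line 8 remove [rom] add [qszhi] -> 11 lines: pxz kmuyy nlziz hhgj dpix captj iuft nnohh qszhi mlc pfc
Hunk 3: at line 6 remove [nnohh,qszhi] add [arhzz] -> 10 lines: pxz kmuyy nlziz hhgj dpix captj iuft arhzz mlc pfc
Hunk 4: at line 5 remove [captj,iuft,arhzz] add [axyhb,uil] -> 9 lines: pxz kmuyy nlziz hhgj dpix axyhb uil mlc pfc
Final line 9: pfc

Answer: pfc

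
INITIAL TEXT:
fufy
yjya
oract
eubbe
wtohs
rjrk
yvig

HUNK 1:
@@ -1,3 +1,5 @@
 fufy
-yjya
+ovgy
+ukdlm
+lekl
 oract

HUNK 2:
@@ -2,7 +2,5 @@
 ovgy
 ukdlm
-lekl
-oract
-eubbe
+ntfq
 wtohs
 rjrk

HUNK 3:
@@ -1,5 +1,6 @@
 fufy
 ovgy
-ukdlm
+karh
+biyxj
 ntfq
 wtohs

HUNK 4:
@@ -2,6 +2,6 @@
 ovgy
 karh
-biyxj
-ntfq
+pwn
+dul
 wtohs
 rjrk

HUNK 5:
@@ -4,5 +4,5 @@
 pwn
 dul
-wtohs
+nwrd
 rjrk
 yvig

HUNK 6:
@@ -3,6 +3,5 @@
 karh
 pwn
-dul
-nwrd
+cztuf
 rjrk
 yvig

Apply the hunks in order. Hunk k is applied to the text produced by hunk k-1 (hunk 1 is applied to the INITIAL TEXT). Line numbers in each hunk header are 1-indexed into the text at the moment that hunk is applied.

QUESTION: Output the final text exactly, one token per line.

Hunk 1: at line 1 remove [yjya] add [ovgy,ukdlm,lekl] -> 9 lines: fufy ovgy ukdlm lekl oract eubbe wtohs rjrk yvig
Hunk 2: at line 2 remove [lekl,oract,eubbe] add [ntfq] -> 7 lines: fufy ovgy ukdlm ntfq wtohs rjrk yvig
Hunk 3: at line 1 remove [ukdlm] add [karh,biyxj] -> 8 lines: fufy ovgy karh biyxj ntfq wtohs rjrk yvig
Hunk 4: at line 2 remove [biyxj,ntfq] add [pwn,dul] -> 8 lines: fufy ovgy karh pwn dul wtohs rjrk yvig
Hunk 5: at line 4 remove [wtohs] add [nwrd] -> 8 lines: fufy ovgy karh pwn dul nwrd rjrk yvig
Hunk 6: at line 3 remove [dul,nwrd] add [cztuf] -> 7 lines: fufy ovgy karh pwn cztuf rjrk yvig

Answer: fufy
ovgy
karh
pwn
cztuf
rjrk
yvig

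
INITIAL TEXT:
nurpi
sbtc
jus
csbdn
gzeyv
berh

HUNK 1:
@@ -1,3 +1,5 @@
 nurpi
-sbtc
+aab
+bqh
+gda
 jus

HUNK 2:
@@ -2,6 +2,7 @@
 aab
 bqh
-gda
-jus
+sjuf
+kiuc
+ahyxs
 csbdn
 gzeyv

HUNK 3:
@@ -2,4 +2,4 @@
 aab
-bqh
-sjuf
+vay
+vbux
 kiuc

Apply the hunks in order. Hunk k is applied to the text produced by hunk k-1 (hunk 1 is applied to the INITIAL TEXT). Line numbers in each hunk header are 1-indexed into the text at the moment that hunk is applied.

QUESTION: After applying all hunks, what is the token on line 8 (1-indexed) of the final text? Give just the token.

Hunk 1: at line 1 remove [sbtc] add [aab,bqh,gda] -> 8 lines: nurpi aab bqh gda jus csbdn gzeyv berh
Hunk 2: at line 2 remove [gda,jus] add [sjuf,kiuc,ahyxs] -> 9 lines: nurpi aab bqh sjuf kiuc ahyxs csbdn gzeyv berh
Hunk 3: at line 2 remove [bqh,sjuf] add [vay,vbux] -> 9 lines: nurpi aab vay vbux kiuc ahyxs csbdn gzeyv berh
Final line 8: gzeyv

Answer: gzeyv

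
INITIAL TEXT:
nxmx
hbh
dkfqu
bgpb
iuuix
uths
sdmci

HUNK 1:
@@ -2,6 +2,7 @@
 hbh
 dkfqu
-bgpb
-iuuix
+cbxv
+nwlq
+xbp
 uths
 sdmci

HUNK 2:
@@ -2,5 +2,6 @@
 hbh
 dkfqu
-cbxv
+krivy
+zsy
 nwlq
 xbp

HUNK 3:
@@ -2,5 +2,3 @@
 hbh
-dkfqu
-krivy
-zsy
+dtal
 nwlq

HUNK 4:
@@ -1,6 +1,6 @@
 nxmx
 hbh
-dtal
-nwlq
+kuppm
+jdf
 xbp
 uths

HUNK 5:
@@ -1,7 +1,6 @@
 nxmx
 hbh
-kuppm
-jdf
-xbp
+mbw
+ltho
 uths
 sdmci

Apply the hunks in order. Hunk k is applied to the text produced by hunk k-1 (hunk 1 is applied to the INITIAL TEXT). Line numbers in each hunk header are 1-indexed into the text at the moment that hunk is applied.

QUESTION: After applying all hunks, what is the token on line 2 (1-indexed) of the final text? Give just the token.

Answer: hbh

Derivation:
Hunk 1: at line 2 remove [bgpb,iuuix] add [cbxv,nwlq,xbp] -> 8 lines: nxmx hbh dkfqu cbxv nwlq xbp uths sdmci
Hunk 2: at line 2 remove [cbxv] add [krivy,zsy] -> 9 lines: nxmx hbh dkfqu krivy zsy nwlq xbp uths sdmci
Hunk 3: at line 2 remove [dkfqu,krivy,zsy] add [dtal] -> 7 lines: nxmx hbh dtal nwlq xbp uths sdmci
Hunk 4: at line 1 remove [dtal,nwlq] add [kuppm,jdf] -> 7 lines: nxmx hbh kuppm jdf xbp uths sdmci
Hunk 5: at line 1 remove [kuppm,jdf,xbp] add [mbw,ltho] -> 6 lines: nxmx hbh mbw ltho uths sdmci
Final line 2: hbh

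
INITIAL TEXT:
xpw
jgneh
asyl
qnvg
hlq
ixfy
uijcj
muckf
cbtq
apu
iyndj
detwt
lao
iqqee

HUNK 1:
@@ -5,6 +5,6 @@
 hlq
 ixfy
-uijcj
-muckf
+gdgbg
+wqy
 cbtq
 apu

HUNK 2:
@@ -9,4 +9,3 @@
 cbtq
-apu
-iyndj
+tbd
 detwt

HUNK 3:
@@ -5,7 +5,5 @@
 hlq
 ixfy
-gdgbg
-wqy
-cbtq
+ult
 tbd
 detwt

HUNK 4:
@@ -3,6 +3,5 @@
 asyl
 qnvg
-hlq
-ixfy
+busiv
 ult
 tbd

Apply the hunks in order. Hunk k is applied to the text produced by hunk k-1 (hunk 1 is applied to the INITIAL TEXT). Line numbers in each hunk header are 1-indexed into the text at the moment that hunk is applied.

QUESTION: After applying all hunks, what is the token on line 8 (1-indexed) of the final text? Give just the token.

Answer: detwt

Derivation:
Hunk 1: at line 5 remove [uijcj,muckf] add [gdgbg,wqy] -> 14 lines: xpw jgneh asyl qnvg hlq ixfy gdgbg wqy cbtq apu iyndj detwt lao iqqee
Hunk 2: at line 9 remove [apu,iyndj] add [tbd] -> 13 lines: xpw jgneh asyl qnvg hlq ixfy gdgbg wqy cbtq tbd detwt lao iqqee
Hunk 3: at line 5 remove [gdgbg,wqy,cbtq] add [ult] -> 11 lines: xpw jgneh asyl qnvg hlq ixfy ult tbd detwt lao iqqee
Hunk 4: at line 3 remove [hlq,ixfy] add [busiv] -> 10 lines: xpw jgneh asyl qnvg busiv ult tbd detwt lao iqqee
Final line 8: detwt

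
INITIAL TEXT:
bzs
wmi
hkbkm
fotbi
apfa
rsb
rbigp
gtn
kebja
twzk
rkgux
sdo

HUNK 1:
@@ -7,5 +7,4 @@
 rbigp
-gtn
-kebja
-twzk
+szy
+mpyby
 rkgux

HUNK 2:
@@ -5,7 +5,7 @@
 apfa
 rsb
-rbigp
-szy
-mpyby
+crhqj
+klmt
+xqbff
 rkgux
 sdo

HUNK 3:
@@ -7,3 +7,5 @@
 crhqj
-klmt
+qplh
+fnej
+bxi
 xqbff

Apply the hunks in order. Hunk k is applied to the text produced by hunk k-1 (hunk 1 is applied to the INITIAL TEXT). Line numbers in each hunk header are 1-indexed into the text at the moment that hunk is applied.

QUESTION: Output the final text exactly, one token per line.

Hunk 1: at line 7 remove [gtn,kebja,twzk] add [szy,mpyby] -> 11 lines: bzs wmi hkbkm fotbi apfa rsb rbigp szy mpyby rkgux sdo
Hunk 2: at line 5 remove [rbigp,szy,mpyby] add [crhqj,klmt,xqbff] -> 11 lines: bzs wmi hkbkm fotbi apfa rsb crhqj klmt xqbff rkgux sdo
Hunk 3: at line 7 remove [klmt] add [qplh,fnej,bxi] -> 13 lines: bzs wmi hkbkm fotbi apfa rsb crhqj qplh fnej bxi xqbff rkgux sdo

Answer: bzs
wmi
hkbkm
fotbi
apfa
rsb
crhqj
qplh
fnej
bxi
xqbff
rkgux
sdo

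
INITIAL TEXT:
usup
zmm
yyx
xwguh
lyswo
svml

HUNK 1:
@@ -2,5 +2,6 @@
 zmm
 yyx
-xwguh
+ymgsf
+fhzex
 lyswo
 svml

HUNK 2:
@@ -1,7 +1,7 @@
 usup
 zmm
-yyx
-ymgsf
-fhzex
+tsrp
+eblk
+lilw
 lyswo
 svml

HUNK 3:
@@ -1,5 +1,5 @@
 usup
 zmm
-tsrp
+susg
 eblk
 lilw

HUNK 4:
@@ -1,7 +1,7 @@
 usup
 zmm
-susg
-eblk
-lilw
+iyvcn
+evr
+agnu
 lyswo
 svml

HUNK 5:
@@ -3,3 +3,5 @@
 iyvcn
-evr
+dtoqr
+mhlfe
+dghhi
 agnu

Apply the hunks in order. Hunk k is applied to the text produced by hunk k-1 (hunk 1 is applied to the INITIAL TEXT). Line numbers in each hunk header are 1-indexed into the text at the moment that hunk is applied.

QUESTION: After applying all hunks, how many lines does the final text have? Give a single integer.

Answer: 9

Derivation:
Hunk 1: at line 2 remove [xwguh] add [ymgsf,fhzex] -> 7 lines: usup zmm yyx ymgsf fhzex lyswo svml
Hunk 2: at line 1 remove [yyx,ymgsf,fhzex] add [tsrp,eblk,lilw] -> 7 lines: usup zmm tsrp eblk lilw lyswo svml
Hunk 3: at line 1 remove [tsrp] add [susg] -> 7 lines: usup zmm susg eblk lilw lyswo svml
Hunk 4: at line 1 remove [susg,eblk,lilw] add [iyvcn,evr,agnu] -> 7 lines: usup zmm iyvcn evr agnu lyswo svml
Hunk 5: at line 3 remove [evr] add [dtoqr,mhlfe,dghhi] -> 9 lines: usup zmm iyvcn dtoqr mhlfe dghhi agnu lyswo svml
Final line count: 9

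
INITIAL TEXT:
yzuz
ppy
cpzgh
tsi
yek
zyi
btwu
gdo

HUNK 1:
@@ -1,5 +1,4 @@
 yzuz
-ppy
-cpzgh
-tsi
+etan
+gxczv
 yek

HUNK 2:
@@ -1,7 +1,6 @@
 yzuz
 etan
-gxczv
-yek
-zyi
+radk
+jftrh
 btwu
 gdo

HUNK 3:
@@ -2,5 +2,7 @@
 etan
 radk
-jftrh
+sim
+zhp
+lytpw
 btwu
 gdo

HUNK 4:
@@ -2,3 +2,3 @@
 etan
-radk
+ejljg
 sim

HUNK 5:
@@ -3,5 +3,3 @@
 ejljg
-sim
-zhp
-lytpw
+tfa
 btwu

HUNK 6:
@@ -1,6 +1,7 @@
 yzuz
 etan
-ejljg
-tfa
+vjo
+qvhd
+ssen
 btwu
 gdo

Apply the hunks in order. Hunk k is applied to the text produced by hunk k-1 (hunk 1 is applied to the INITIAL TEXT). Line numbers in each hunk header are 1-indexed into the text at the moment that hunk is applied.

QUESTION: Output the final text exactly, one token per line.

Answer: yzuz
etan
vjo
qvhd
ssen
btwu
gdo

Derivation:
Hunk 1: at line 1 remove [ppy,cpzgh,tsi] add [etan,gxczv] -> 7 lines: yzuz etan gxczv yek zyi btwu gdo
Hunk 2: at line 1 remove [gxczv,yek,zyi] add [radk,jftrh] -> 6 lines: yzuz etan radk jftrh btwu gdo
Hunk 3: at line 2 remove [jftrh] add [sim,zhp,lytpw] -> 8 lines: yzuz etan radk sim zhp lytpw btwu gdo
Hunk 4: at line 2 remove [radk] add [ejljg] -> 8 lines: yzuz etan ejljg sim zhp lytpw btwu gdo
Hunk 5: at line 3 remove [sim,zhp,lytpw] add [tfa] -> 6 lines: yzuz etan ejljg tfa btwu gdo
Hunk 6: at line 1 remove [ejljg,tfa] add [vjo,qvhd,ssen] -> 7 lines: yzuz etan vjo qvhd ssen btwu gdo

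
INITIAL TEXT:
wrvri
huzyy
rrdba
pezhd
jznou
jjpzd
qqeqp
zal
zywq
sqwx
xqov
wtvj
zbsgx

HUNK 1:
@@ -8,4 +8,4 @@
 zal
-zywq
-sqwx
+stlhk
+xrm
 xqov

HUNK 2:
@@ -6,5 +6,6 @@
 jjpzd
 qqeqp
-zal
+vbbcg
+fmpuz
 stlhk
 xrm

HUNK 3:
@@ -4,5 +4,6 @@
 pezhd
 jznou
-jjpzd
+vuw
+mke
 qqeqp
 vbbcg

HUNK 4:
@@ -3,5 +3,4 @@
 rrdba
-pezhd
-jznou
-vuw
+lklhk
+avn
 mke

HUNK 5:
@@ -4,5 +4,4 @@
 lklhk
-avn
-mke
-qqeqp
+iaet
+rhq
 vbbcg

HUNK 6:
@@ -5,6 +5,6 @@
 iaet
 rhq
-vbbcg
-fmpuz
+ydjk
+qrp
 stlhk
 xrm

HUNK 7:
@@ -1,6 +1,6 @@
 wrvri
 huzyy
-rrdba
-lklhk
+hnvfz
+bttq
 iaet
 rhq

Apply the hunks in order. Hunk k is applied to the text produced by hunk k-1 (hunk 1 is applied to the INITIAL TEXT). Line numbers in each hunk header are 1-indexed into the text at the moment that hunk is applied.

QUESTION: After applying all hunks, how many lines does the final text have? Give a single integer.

Hunk 1: at line 8 remove [zywq,sqwx] add [stlhk,xrm] -> 13 lines: wrvri huzyy rrdba pezhd jznou jjpzd qqeqp zal stlhk xrm xqov wtvj zbsgx
Hunk 2: at line 6 remove [zal] add [vbbcg,fmpuz] -> 14 lines: wrvri huzyy rrdba pezhd jznou jjpzd qqeqp vbbcg fmpuz stlhk xrm xqov wtvj zbsgx
Hunk 3: at line 4 remove [jjpzd] add [vuw,mke] -> 15 lines: wrvri huzyy rrdba pezhd jznou vuw mke qqeqp vbbcg fmpuz stlhk xrm xqov wtvj zbsgx
Hunk 4: at line 3 remove [pezhd,jznou,vuw] add [lklhk,avn] -> 14 lines: wrvri huzyy rrdba lklhk avn mke qqeqp vbbcg fmpuz stlhk xrm xqov wtvj zbsgx
Hunk 5: at line 4 remove [avn,mke,qqeqp] add [iaet,rhq] -> 13 lines: wrvri huzyy rrdba lklhk iaet rhq vbbcg fmpuz stlhk xrm xqov wtvj zbsgx
Hunk 6: at line 5 remove [vbbcg,fmpuz] add [ydjk,qrp] -> 13 lines: wrvri huzyy rrdba lklhk iaet rhq ydjk qrp stlhk xrm xqov wtvj zbsgx
Hunk 7: at line 1 remove [rrdba,lklhk] add [hnvfz,bttq] -> 13 lines: wrvri huzyy hnvfz bttq iaet rhq ydjk qrp stlhk xrm xqov wtvj zbsgx
Final line count: 13

Answer: 13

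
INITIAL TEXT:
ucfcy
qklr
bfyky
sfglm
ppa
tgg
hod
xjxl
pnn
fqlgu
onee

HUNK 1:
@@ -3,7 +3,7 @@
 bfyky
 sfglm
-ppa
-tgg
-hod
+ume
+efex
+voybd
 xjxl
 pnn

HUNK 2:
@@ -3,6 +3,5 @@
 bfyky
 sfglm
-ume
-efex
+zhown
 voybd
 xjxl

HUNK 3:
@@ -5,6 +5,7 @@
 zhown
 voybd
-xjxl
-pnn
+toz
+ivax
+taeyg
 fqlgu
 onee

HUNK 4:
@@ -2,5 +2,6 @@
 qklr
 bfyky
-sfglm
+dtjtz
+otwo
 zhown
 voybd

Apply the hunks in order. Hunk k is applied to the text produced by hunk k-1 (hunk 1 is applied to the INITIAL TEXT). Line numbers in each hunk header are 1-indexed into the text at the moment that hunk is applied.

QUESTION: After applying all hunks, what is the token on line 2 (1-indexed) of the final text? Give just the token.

Answer: qklr

Derivation:
Hunk 1: at line 3 remove [ppa,tgg,hod] add [ume,efex,voybd] -> 11 lines: ucfcy qklr bfyky sfglm ume efex voybd xjxl pnn fqlgu onee
Hunk 2: at line 3 remove [ume,efex] add [zhown] -> 10 lines: ucfcy qklr bfyky sfglm zhown voybd xjxl pnn fqlgu onee
Hunk 3: at line 5 remove [xjxl,pnn] add [toz,ivax,taeyg] -> 11 lines: ucfcy qklr bfyky sfglm zhown voybd toz ivax taeyg fqlgu onee
Hunk 4: at line 2 remove [sfglm] add [dtjtz,otwo] -> 12 lines: ucfcy qklr bfyky dtjtz otwo zhown voybd toz ivax taeyg fqlgu onee
Final line 2: qklr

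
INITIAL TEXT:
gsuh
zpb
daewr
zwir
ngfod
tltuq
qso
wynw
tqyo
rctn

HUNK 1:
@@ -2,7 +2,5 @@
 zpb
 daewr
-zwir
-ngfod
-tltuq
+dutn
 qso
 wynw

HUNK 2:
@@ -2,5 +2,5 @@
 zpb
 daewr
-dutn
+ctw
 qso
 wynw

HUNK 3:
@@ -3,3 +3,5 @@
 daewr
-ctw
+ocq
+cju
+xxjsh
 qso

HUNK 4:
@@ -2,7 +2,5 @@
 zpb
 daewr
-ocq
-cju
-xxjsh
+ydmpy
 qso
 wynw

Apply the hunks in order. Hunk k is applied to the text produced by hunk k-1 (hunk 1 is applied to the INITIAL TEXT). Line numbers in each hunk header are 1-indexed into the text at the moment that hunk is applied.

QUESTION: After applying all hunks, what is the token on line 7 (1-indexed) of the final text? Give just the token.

Answer: tqyo

Derivation:
Hunk 1: at line 2 remove [zwir,ngfod,tltuq] add [dutn] -> 8 lines: gsuh zpb daewr dutn qso wynw tqyo rctn
Hunk 2: at line 2 remove [dutn] add [ctw] -> 8 lines: gsuh zpb daewr ctw qso wynw tqyo rctn
Hunk 3: at line 3 remove [ctw] add [ocq,cju,xxjsh] -> 10 lines: gsuh zpb daewr ocq cju xxjsh qso wynw tqyo rctn
Hunk 4: at line 2 remove [ocq,cju,xxjsh] add [ydmpy] -> 8 lines: gsuh zpb daewr ydmpy qso wynw tqyo rctn
Final line 7: tqyo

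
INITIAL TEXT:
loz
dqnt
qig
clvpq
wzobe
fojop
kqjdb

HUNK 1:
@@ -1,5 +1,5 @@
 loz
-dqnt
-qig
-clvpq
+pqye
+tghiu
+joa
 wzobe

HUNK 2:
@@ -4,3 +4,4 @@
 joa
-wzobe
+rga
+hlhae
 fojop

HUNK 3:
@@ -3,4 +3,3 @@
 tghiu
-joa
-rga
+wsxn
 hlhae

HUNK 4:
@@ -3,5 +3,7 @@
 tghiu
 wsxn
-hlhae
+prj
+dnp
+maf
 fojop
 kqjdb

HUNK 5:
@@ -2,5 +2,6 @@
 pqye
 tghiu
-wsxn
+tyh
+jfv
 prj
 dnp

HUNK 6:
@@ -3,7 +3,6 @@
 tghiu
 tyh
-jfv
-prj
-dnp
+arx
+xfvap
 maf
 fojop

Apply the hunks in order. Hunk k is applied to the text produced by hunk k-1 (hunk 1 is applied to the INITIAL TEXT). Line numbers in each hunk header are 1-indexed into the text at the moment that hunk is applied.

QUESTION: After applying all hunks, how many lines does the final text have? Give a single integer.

Hunk 1: at line 1 remove [dqnt,qig,clvpq] add [pqye,tghiu,joa] -> 7 lines: loz pqye tghiu joa wzobe fojop kqjdb
Hunk 2: at line 4 remove [wzobe] add [rga,hlhae] -> 8 lines: loz pqye tghiu joa rga hlhae fojop kqjdb
Hunk 3: at line 3 remove [joa,rga] add [wsxn] -> 7 lines: loz pqye tghiu wsxn hlhae fojop kqjdb
Hunk 4: at line 3 remove [hlhae] add [prj,dnp,maf] -> 9 lines: loz pqye tghiu wsxn prj dnp maf fojop kqjdb
Hunk 5: at line 2 remove [wsxn] add [tyh,jfv] -> 10 lines: loz pqye tghiu tyh jfv prj dnp maf fojop kqjdb
Hunk 6: at line 3 remove [jfv,prj,dnp] add [arx,xfvap] -> 9 lines: loz pqye tghiu tyh arx xfvap maf fojop kqjdb
Final line count: 9

Answer: 9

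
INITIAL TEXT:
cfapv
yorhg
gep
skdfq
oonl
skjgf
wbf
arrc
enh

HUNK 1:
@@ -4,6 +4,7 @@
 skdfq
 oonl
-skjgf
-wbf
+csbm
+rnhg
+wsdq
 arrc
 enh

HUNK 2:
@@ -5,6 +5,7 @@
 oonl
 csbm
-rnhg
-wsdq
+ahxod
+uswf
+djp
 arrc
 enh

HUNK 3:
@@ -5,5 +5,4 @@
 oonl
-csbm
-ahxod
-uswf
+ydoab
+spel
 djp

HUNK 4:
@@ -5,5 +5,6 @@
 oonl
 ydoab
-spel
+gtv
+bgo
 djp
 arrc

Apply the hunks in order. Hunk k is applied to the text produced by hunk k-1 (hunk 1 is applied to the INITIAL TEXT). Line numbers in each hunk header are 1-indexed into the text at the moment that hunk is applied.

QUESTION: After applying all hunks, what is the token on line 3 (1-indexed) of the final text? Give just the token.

Answer: gep

Derivation:
Hunk 1: at line 4 remove [skjgf,wbf] add [csbm,rnhg,wsdq] -> 10 lines: cfapv yorhg gep skdfq oonl csbm rnhg wsdq arrc enh
Hunk 2: at line 5 remove [rnhg,wsdq] add [ahxod,uswf,djp] -> 11 lines: cfapv yorhg gep skdfq oonl csbm ahxod uswf djp arrc enh
Hunk 3: at line 5 remove [csbm,ahxod,uswf] add [ydoab,spel] -> 10 lines: cfapv yorhg gep skdfq oonl ydoab spel djp arrc enh
Hunk 4: at line 5 remove [spel] add [gtv,bgo] -> 11 lines: cfapv yorhg gep skdfq oonl ydoab gtv bgo djp arrc enh
Final line 3: gep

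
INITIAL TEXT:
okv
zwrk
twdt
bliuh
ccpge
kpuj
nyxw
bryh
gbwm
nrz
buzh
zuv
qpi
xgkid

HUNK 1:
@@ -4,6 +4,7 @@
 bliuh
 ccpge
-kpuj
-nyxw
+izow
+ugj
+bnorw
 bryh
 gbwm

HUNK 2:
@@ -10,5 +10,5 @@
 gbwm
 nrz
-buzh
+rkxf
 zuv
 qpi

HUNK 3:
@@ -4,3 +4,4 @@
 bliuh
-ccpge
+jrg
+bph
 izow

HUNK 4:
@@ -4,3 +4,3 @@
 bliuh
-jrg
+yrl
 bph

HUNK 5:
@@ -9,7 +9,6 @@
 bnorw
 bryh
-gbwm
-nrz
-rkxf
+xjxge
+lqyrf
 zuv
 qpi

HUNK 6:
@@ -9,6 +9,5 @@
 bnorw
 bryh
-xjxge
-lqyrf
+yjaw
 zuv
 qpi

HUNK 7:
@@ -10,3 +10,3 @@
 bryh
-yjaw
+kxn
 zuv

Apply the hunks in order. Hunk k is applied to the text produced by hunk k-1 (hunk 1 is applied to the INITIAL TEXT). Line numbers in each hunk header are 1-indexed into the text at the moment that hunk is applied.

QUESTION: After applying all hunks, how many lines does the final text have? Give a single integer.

Answer: 14

Derivation:
Hunk 1: at line 4 remove [kpuj,nyxw] add [izow,ugj,bnorw] -> 15 lines: okv zwrk twdt bliuh ccpge izow ugj bnorw bryh gbwm nrz buzh zuv qpi xgkid
Hunk 2: at line 10 remove [buzh] add [rkxf] -> 15 lines: okv zwrk twdt bliuh ccpge izow ugj bnorw bryh gbwm nrz rkxf zuv qpi xgkid
Hunk 3: at line 4 remove [ccpge] add [jrg,bph] -> 16 lines: okv zwrk twdt bliuh jrg bph izow ugj bnorw bryh gbwm nrz rkxf zuv qpi xgkid
Hunk 4: at line 4 remove [jrg] add [yrl] -> 16 lines: okv zwrk twdt bliuh yrl bph izow ugj bnorw bryh gbwm nrz rkxf zuv qpi xgkid
Hunk 5: at line 9 remove [gbwm,nrz,rkxf] add [xjxge,lqyrf] -> 15 lines: okv zwrk twdt bliuh yrl bph izow ugj bnorw bryh xjxge lqyrf zuv qpi xgkid
Hunk 6: at line 9 remove [xjxge,lqyrf] add [yjaw] -> 14 lines: okv zwrk twdt bliuh yrl bph izow ugj bnorw bryh yjaw zuv qpi xgkid
Hunk 7: at line 10 remove [yjaw] add [kxn] -> 14 lines: okv zwrk twdt bliuh yrl bph izow ugj bnorw bryh kxn zuv qpi xgkid
Final line count: 14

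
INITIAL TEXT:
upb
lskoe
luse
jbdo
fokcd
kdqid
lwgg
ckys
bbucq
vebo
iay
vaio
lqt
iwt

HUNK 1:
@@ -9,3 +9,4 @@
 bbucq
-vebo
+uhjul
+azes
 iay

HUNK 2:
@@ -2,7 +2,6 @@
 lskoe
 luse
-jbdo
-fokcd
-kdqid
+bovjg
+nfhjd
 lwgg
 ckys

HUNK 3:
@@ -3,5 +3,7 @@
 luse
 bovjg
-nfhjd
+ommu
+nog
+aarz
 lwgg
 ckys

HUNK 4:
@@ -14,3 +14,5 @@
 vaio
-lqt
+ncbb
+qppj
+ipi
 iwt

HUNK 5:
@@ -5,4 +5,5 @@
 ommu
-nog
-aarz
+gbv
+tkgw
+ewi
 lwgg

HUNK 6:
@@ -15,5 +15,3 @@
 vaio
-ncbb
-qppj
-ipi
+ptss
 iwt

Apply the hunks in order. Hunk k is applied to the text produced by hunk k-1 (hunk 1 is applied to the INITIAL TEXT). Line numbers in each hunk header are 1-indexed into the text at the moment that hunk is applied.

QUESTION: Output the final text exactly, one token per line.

Hunk 1: at line 9 remove [vebo] add [uhjul,azes] -> 15 lines: upb lskoe luse jbdo fokcd kdqid lwgg ckys bbucq uhjul azes iay vaio lqt iwt
Hunk 2: at line 2 remove [jbdo,fokcd,kdqid] add [bovjg,nfhjd] -> 14 lines: upb lskoe luse bovjg nfhjd lwgg ckys bbucq uhjul azes iay vaio lqt iwt
Hunk 3: at line 3 remove [nfhjd] add [ommu,nog,aarz] -> 16 lines: upb lskoe luse bovjg ommu nog aarz lwgg ckys bbucq uhjul azes iay vaio lqt iwt
Hunk 4: at line 14 remove [lqt] add [ncbb,qppj,ipi] -> 18 lines: upb lskoe luse bovjg ommu nog aarz lwgg ckys bbucq uhjul azes iay vaio ncbb qppj ipi iwt
Hunk 5: at line 5 remove [nog,aarz] add [gbv,tkgw,ewi] -> 19 lines: upb lskoe luse bovjg ommu gbv tkgw ewi lwgg ckys bbucq uhjul azes iay vaio ncbb qppj ipi iwt
Hunk 6: at line 15 remove [ncbb,qppj,ipi] add [ptss] -> 17 lines: upb lskoe luse bovjg ommu gbv tkgw ewi lwgg ckys bbucq uhjul azes iay vaio ptss iwt

Answer: upb
lskoe
luse
bovjg
ommu
gbv
tkgw
ewi
lwgg
ckys
bbucq
uhjul
azes
iay
vaio
ptss
iwt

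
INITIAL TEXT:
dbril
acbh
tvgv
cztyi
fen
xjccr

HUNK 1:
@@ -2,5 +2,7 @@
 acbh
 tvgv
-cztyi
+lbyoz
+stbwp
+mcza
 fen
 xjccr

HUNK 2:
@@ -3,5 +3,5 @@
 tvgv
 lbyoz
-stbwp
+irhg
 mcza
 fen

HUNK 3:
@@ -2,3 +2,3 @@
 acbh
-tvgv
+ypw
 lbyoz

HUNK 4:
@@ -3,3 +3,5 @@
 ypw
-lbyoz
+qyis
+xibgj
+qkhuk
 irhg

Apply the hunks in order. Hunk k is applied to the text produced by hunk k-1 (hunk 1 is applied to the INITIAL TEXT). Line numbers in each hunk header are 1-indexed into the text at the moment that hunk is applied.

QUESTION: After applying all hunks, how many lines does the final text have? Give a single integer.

Hunk 1: at line 2 remove [cztyi] add [lbyoz,stbwp,mcza] -> 8 lines: dbril acbh tvgv lbyoz stbwp mcza fen xjccr
Hunk 2: at line 3 remove [stbwp] add [irhg] -> 8 lines: dbril acbh tvgv lbyoz irhg mcza fen xjccr
Hunk 3: at line 2 remove [tvgv] add [ypw] -> 8 lines: dbril acbh ypw lbyoz irhg mcza fen xjccr
Hunk 4: at line 3 remove [lbyoz] add [qyis,xibgj,qkhuk] -> 10 lines: dbril acbh ypw qyis xibgj qkhuk irhg mcza fen xjccr
Final line count: 10

Answer: 10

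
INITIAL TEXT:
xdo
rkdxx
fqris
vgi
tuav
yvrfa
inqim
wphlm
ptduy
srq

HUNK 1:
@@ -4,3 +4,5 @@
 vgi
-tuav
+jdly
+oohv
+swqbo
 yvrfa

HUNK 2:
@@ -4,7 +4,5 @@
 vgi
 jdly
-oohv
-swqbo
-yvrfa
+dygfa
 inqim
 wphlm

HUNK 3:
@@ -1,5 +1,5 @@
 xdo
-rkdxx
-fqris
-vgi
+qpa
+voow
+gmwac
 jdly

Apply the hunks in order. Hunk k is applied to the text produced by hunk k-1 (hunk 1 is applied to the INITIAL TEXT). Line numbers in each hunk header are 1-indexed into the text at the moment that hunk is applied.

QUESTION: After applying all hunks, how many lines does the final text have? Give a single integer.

Answer: 10

Derivation:
Hunk 1: at line 4 remove [tuav] add [jdly,oohv,swqbo] -> 12 lines: xdo rkdxx fqris vgi jdly oohv swqbo yvrfa inqim wphlm ptduy srq
Hunk 2: at line 4 remove [oohv,swqbo,yvrfa] add [dygfa] -> 10 lines: xdo rkdxx fqris vgi jdly dygfa inqim wphlm ptduy srq
Hunk 3: at line 1 remove [rkdxx,fqris,vgi] add [qpa,voow,gmwac] -> 10 lines: xdo qpa voow gmwac jdly dygfa inqim wphlm ptduy srq
Final line count: 10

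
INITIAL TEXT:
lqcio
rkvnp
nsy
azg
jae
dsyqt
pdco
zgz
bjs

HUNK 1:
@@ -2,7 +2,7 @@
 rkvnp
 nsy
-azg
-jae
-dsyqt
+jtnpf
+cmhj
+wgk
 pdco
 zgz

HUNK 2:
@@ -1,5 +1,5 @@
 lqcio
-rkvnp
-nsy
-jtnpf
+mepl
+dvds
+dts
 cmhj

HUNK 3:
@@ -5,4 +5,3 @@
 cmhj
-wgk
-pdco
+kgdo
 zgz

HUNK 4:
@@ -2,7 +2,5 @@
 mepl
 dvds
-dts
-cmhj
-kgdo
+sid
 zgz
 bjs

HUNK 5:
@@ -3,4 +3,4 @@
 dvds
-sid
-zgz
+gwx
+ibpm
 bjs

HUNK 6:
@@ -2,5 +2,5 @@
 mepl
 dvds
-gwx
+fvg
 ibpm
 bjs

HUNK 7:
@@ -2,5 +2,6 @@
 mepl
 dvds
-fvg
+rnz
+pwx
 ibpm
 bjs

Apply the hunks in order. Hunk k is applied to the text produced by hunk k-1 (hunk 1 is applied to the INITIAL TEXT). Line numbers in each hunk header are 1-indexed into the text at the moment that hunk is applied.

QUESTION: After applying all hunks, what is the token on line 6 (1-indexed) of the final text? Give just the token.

Hunk 1: at line 2 remove [azg,jae,dsyqt] add [jtnpf,cmhj,wgk] -> 9 lines: lqcio rkvnp nsy jtnpf cmhj wgk pdco zgz bjs
Hunk 2: at line 1 remove [rkvnp,nsy,jtnpf] add [mepl,dvds,dts] -> 9 lines: lqcio mepl dvds dts cmhj wgk pdco zgz bjs
Hunk 3: at line 5 remove [wgk,pdco] add [kgdo] -> 8 lines: lqcio mepl dvds dts cmhj kgdo zgz bjs
Hunk 4: at line 2 remove [dts,cmhj,kgdo] add [sid] -> 6 lines: lqcio mepl dvds sid zgz bjs
Hunk 5: at line 3 remove [sid,zgz] add [gwx,ibpm] -> 6 lines: lqcio mepl dvds gwx ibpm bjs
Hunk 6: at line 2 remove [gwx] add [fvg] -> 6 lines: lqcio mepl dvds fvg ibpm bjs
Hunk 7: at line 2 remove [fvg] add [rnz,pwx] -> 7 lines: lqcio mepl dvds rnz pwx ibpm bjs
Final line 6: ibpm

Answer: ibpm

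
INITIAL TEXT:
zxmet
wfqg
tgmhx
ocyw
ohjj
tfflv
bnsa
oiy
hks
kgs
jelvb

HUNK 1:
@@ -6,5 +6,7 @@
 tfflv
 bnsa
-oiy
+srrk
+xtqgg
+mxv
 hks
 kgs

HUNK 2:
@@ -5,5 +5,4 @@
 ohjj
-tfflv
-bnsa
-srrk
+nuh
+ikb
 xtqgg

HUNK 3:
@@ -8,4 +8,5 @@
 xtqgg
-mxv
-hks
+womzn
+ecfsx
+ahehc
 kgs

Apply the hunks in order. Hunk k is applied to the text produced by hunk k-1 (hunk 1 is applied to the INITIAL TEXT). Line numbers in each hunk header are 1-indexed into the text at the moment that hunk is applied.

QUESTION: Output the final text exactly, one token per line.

Answer: zxmet
wfqg
tgmhx
ocyw
ohjj
nuh
ikb
xtqgg
womzn
ecfsx
ahehc
kgs
jelvb

Derivation:
Hunk 1: at line 6 remove [oiy] add [srrk,xtqgg,mxv] -> 13 lines: zxmet wfqg tgmhx ocyw ohjj tfflv bnsa srrk xtqgg mxv hks kgs jelvb
Hunk 2: at line 5 remove [tfflv,bnsa,srrk] add [nuh,ikb] -> 12 lines: zxmet wfqg tgmhx ocyw ohjj nuh ikb xtqgg mxv hks kgs jelvb
Hunk 3: at line 8 remove [mxv,hks] add [womzn,ecfsx,ahehc] -> 13 lines: zxmet wfqg tgmhx ocyw ohjj nuh ikb xtqgg womzn ecfsx ahehc kgs jelvb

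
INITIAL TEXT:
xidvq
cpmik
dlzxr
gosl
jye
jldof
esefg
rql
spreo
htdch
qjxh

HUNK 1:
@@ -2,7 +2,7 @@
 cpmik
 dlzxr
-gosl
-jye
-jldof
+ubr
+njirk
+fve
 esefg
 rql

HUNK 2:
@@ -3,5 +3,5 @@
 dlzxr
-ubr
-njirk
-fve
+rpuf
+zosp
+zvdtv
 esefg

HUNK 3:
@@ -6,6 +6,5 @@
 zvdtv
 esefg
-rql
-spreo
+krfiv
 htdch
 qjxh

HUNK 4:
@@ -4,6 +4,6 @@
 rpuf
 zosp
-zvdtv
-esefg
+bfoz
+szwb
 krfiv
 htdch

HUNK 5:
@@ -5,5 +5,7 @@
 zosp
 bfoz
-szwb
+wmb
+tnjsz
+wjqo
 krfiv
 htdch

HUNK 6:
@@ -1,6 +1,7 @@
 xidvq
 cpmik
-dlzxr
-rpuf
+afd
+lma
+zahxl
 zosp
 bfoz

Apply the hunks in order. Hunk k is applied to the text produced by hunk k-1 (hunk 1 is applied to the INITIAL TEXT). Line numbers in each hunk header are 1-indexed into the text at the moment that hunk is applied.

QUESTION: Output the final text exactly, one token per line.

Answer: xidvq
cpmik
afd
lma
zahxl
zosp
bfoz
wmb
tnjsz
wjqo
krfiv
htdch
qjxh

Derivation:
Hunk 1: at line 2 remove [gosl,jye,jldof] add [ubr,njirk,fve] -> 11 lines: xidvq cpmik dlzxr ubr njirk fve esefg rql spreo htdch qjxh
Hunk 2: at line 3 remove [ubr,njirk,fve] add [rpuf,zosp,zvdtv] -> 11 lines: xidvq cpmik dlzxr rpuf zosp zvdtv esefg rql spreo htdch qjxh
Hunk 3: at line 6 remove [rql,spreo] add [krfiv] -> 10 lines: xidvq cpmik dlzxr rpuf zosp zvdtv esefg krfiv htdch qjxh
Hunk 4: at line 4 remove [zvdtv,esefg] add [bfoz,szwb] -> 10 lines: xidvq cpmik dlzxr rpuf zosp bfoz szwb krfiv htdch qjxh
Hunk 5: at line 5 remove [szwb] add [wmb,tnjsz,wjqo] -> 12 lines: xidvq cpmik dlzxr rpuf zosp bfoz wmb tnjsz wjqo krfiv htdch qjxh
Hunk 6: at line 1 remove [dlzxr,rpuf] add [afd,lma,zahxl] -> 13 lines: xidvq cpmik afd lma zahxl zosp bfoz wmb tnjsz wjqo krfiv htdch qjxh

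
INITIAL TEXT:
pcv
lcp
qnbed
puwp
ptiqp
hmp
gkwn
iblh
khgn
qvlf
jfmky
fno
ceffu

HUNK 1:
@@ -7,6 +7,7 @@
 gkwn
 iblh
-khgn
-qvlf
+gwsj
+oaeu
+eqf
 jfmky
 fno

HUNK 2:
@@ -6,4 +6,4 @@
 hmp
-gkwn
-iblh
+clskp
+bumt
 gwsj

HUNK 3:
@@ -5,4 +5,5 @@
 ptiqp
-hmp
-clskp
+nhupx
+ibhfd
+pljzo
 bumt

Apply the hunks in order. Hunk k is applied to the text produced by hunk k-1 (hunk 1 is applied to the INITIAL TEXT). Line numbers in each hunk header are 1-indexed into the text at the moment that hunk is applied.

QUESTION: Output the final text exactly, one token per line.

Hunk 1: at line 7 remove [khgn,qvlf] add [gwsj,oaeu,eqf] -> 14 lines: pcv lcp qnbed puwp ptiqp hmp gkwn iblh gwsj oaeu eqf jfmky fno ceffu
Hunk 2: at line 6 remove [gkwn,iblh] add [clskp,bumt] -> 14 lines: pcv lcp qnbed puwp ptiqp hmp clskp bumt gwsj oaeu eqf jfmky fno ceffu
Hunk 3: at line 5 remove [hmp,clskp] add [nhupx,ibhfd,pljzo] -> 15 lines: pcv lcp qnbed puwp ptiqp nhupx ibhfd pljzo bumt gwsj oaeu eqf jfmky fno ceffu

Answer: pcv
lcp
qnbed
puwp
ptiqp
nhupx
ibhfd
pljzo
bumt
gwsj
oaeu
eqf
jfmky
fno
ceffu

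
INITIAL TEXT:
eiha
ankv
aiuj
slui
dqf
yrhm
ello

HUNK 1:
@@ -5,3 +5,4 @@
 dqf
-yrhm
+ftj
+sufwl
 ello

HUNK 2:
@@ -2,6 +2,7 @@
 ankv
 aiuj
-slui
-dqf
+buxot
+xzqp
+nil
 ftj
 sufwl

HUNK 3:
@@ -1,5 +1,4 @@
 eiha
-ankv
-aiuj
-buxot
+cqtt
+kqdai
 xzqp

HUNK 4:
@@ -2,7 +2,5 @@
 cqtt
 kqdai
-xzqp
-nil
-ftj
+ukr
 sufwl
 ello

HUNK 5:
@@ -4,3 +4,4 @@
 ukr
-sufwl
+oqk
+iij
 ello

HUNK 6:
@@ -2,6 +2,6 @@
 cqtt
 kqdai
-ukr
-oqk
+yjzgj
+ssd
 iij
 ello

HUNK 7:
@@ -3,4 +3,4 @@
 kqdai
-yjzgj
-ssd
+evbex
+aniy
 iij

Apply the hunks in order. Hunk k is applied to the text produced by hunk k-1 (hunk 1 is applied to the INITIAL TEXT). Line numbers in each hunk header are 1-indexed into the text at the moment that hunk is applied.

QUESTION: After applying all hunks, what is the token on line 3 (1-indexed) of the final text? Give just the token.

Hunk 1: at line 5 remove [yrhm] add [ftj,sufwl] -> 8 lines: eiha ankv aiuj slui dqf ftj sufwl ello
Hunk 2: at line 2 remove [slui,dqf] add [buxot,xzqp,nil] -> 9 lines: eiha ankv aiuj buxot xzqp nil ftj sufwl ello
Hunk 3: at line 1 remove [ankv,aiuj,buxot] add [cqtt,kqdai] -> 8 lines: eiha cqtt kqdai xzqp nil ftj sufwl ello
Hunk 4: at line 2 remove [xzqp,nil,ftj] add [ukr] -> 6 lines: eiha cqtt kqdai ukr sufwl ello
Hunk 5: at line 4 remove [sufwl] add [oqk,iij] -> 7 lines: eiha cqtt kqdai ukr oqk iij ello
Hunk 6: at line 2 remove [ukr,oqk] add [yjzgj,ssd] -> 7 lines: eiha cqtt kqdai yjzgj ssd iij ello
Hunk 7: at line 3 remove [yjzgj,ssd] add [evbex,aniy] -> 7 lines: eiha cqtt kqdai evbex aniy iij ello
Final line 3: kqdai

Answer: kqdai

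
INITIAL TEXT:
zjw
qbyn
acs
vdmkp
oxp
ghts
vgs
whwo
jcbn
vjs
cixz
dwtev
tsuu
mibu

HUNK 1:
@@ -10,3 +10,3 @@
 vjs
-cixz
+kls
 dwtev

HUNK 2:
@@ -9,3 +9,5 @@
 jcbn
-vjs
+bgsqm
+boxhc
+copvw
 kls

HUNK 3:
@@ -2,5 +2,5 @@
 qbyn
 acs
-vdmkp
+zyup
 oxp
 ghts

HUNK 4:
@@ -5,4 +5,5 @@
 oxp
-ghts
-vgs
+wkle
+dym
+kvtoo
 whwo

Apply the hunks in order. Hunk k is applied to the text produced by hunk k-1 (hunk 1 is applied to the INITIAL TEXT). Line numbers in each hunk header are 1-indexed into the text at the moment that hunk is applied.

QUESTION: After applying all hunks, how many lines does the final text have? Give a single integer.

Answer: 17

Derivation:
Hunk 1: at line 10 remove [cixz] add [kls] -> 14 lines: zjw qbyn acs vdmkp oxp ghts vgs whwo jcbn vjs kls dwtev tsuu mibu
Hunk 2: at line 9 remove [vjs] add [bgsqm,boxhc,copvw] -> 16 lines: zjw qbyn acs vdmkp oxp ghts vgs whwo jcbn bgsqm boxhc copvw kls dwtev tsuu mibu
Hunk 3: at line 2 remove [vdmkp] add [zyup] -> 16 lines: zjw qbyn acs zyup oxp ghts vgs whwo jcbn bgsqm boxhc copvw kls dwtev tsuu mibu
Hunk 4: at line 5 remove [ghts,vgs] add [wkle,dym,kvtoo] -> 17 lines: zjw qbyn acs zyup oxp wkle dym kvtoo whwo jcbn bgsqm boxhc copvw kls dwtev tsuu mibu
Final line count: 17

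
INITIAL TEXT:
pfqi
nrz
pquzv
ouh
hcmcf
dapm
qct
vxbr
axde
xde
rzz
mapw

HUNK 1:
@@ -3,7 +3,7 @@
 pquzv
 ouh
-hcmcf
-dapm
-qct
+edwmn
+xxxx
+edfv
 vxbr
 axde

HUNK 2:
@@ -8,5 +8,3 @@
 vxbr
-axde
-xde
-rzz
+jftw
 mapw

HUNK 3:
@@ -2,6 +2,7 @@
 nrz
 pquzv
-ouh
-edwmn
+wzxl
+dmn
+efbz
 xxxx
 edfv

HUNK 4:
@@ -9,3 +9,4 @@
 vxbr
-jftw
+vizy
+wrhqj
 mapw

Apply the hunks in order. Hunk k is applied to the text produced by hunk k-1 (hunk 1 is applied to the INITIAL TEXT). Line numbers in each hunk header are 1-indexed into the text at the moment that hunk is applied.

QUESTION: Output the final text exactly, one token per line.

Hunk 1: at line 3 remove [hcmcf,dapm,qct] add [edwmn,xxxx,edfv] -> 12 lines: pfqi nrz pquzv ouh edwmn xxxx edfv vxbr axde xde rzz mapw
Hunk 2: at line 8 remove [axde,xde,rzz] add [jftw] -> 10 lines: pfqi nrz pquzv ouh edwmn xxxx edfv vxbr jftw mapw
Hunk 3: at line 2 remove [ouh,edwmn] add [wzxl,dmn,efbz] -> 11 lines: pfqi nrz pquzv wzxl dmn efbz xxxx edfv vxbr jftw mapw
Hunk 4: at line 9 remove [jftw] add [vizy,wrhqj] -> 12 lines: pfqi nrz pquzv wzxl dmn efbz xxxx edfv vxbr vizy wrhqj mapw

Answer: pfqi
nrz
pquzv
wzxl
dmn
efbz
xxxx
edfv
vxbr
vizy
wrhqj
mapw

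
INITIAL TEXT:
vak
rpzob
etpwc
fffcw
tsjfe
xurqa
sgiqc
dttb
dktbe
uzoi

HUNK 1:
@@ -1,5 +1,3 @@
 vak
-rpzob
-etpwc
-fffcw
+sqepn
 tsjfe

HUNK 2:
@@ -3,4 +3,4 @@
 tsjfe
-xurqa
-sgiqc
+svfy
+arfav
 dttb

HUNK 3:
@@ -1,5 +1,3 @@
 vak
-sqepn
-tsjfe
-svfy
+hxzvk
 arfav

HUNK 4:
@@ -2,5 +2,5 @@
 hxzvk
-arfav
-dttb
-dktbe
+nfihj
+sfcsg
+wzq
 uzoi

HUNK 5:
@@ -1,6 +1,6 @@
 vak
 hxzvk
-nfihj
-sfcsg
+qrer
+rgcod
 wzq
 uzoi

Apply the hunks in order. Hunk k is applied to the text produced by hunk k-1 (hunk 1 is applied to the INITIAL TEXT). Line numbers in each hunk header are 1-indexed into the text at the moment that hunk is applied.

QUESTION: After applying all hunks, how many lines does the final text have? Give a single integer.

Answer: 6

Derivation:
Hunk 1: at line 1 remove [rpzob,etpwc,fffcw] add [sqepn] -> 8 lines: vak sqepn tsjfe xurqa sgiqc dttb dktbe uzoi
Hunk 2: at line 3 remove [xurqa,sgiqc] add [svfy,arfav] -> 8 lines: vak sqepn tsjfe svfy arfav dttb dktbe uzoi
Hunk 3: at line 1 remove [sqepn,tsjfe,svfy] add [hxzvk] -> 6 lines: vak hxzvk arfav dttb dktbe uzoi
Hunk 4: at line 2 remove [arfav,dttb,dktbe] add [nfihj,sfcsg,wzq] -> 6 lines: vak hxzvk nfihj sfcsg wzq uzoi
Hunk 5: at line 1 remove [nfihj,sfcsg] add [qrer,rgcod] -> 6 lines: vak hxzvk qrer rgcod wzq uzoi
Final line count: 6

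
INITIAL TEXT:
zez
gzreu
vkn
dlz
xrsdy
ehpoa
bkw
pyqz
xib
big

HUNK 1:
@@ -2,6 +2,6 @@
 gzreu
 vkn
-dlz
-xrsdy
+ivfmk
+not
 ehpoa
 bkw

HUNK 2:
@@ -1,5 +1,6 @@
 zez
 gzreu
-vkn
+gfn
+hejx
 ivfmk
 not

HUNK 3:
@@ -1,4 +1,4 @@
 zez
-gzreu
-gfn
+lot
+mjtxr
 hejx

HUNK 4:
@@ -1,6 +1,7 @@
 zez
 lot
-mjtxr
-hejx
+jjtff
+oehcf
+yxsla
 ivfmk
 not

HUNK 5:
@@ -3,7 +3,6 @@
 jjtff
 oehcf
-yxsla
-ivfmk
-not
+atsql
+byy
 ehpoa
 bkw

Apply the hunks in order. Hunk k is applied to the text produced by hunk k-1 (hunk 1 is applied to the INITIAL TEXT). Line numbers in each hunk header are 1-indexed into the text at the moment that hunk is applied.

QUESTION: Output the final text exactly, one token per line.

Answer: zez
lot
jjtff
oehcf
atsql
byy
ehpoa
bkw
pyqz
xib
big

Derivation:
Hunk 1: at line 2 remove [dlz,xrsdy] add [ivfmk,not] -> 10 lines: zez gzreu vkn ivfmk not ehpoa bkw pyqz xib big
Hunk 2: at line 1 remove [vkn] add [gfn,hejx] -> 11 lines: zez gzreu gfn hejx ivfmk not ehpoa bkw pyqz xib big
Hunk 3: at line 1 remove [gzreu,gfn] add [lot,mjtxr] -> 11 lines: zez lot mjtxr hejx ivfmk not ehpoa bkw pyqz xib big
Hunk 4: at line 1 remove [mjtxr,hejx] add [jjtff,oehcf,yxsla] -> 12 lines: zez lot jjtff oehcf yxsla ivfmk not ehpoa bkw pyqz xib big
Hunk 5: at line 3 remove [yxsla,ivfmk,not] add [atsql,byy] -> 11 lines: zez lot jjtff oehcf atsql byy ehpoa bkw pyqz xib big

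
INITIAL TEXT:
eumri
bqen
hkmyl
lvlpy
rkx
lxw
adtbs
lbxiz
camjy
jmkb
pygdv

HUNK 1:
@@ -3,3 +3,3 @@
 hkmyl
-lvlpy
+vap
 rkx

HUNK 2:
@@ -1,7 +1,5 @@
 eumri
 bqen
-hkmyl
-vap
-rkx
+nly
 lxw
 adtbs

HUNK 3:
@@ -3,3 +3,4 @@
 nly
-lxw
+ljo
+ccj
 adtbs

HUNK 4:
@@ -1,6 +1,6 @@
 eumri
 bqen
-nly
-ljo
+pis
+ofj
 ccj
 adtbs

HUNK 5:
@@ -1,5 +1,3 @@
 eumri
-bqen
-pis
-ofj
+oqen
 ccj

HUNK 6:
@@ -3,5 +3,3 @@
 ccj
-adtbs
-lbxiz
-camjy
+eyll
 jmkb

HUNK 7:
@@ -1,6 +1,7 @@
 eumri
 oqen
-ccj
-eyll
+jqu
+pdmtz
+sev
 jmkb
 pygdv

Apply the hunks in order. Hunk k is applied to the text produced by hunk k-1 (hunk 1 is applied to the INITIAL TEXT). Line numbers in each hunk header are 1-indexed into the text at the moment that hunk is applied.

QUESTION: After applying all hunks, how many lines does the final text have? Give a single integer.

Hunk 1: at line 3 remove [lvlpy] add [vap] -> 11 lines: eumri bqen hkmyl vap rkx lxw adtbs lbxiz camjy jmkb pygdv
Hunk 2: at line 1 remove [hkmyl,vap,rkx] add [nly] -> 9 lines: eumri bqen nly lxw adtbs lbxiz camjy jmkb pygdv
Hunk 3: at line 3 remove [lxw] add [ljo,ccj] -> 10 lines: eumri bqen nly ljo ccj adtbs lbxiz camjy jmkb pygdv
Hunk 4: at line 1 remove [nly,ljo] add [pis,ofj] -> 10 lines: eumri bqen pis ofj ccj adtbs lbxiz camjy jmkb pygdv
Hunk 5: at line 1 remove [bqen,pis,ofj] add [oqen] -> 8 lines: eumri oqen ccj adtbs lbxiz camjy jmkb pygdv
Hunk 6: at line 3 remove [adtbs,lbxiz,camjy] add [eyll] -> 6 lines: eumri oqen ccj eyll jmkb pygdv
Hunk 7: at line 1 remove [ccj,eyll] add [jqu,pdmtz,sev] -> 7 lines: eumri oqen jqu pdmtz sev jmkb pygdv
Final line count: 7

Answer: 7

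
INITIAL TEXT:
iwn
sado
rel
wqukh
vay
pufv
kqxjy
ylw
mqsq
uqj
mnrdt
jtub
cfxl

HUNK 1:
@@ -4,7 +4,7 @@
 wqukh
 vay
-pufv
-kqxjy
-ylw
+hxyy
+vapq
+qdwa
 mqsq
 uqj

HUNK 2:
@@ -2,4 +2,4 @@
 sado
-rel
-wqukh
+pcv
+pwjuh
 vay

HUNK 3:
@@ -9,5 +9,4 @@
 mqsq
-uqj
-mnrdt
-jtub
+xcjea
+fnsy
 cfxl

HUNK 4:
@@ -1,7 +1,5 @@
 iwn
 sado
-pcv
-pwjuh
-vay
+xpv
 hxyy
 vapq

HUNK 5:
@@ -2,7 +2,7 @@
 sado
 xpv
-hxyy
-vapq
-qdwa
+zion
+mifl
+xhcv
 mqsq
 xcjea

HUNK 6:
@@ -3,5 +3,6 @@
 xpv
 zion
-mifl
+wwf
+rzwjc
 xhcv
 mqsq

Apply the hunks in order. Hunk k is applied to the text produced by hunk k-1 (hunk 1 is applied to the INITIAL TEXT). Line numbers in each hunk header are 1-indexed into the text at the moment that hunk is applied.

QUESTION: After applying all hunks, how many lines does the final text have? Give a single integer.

Answer: 11

Derivation:
Hunk 1: at line 4 remove [pufv,kqxjy,ylw] add [hxyy,vapq,qdwa] -> 13 lines: iwn sado rel wqukh vay hxyy vapq qdwa mqsq uqj mnrdt jtub cfxl
Hunk 2: at line 2 remove [rel,wqukh] add [pcv,pwjuh] -> 13 lines: iwn sado pcv pwjuh vay hxyy vapq qdwa mqsq uqj mnrdt jtub cfxl
Hunk 3: at line 9 remove [uqj,mnrdt,jtub] add [xcjea,fnsy] -> 12 lines: iwn sado pcv pwjuh vay hxyy vapq qdwa mqsq xcjea fnsy cfxl
Hunk 4: at line 1 remove [pcv,pwjuh,vay] add [xpv] -> 10 lines: iwn sado xpv hxyy vapq qdwa mqsq xcjea fnsy cfxl
Hunk 5: at line 2 remove [hxyy,vapq,qdwa] add [zion,mifl,xhcv] -> 10 lines: iwn sado xpv zion mifl xhcv mqsq xcjea fnsy cfxl
Hunk 6: at line 3 remove [mifl] add [wwf,rzwjc] -> 11 lines: iwn sado xpv zion wwf rzwjc xhcv mqsq xcjea fnsy cfxl
Final line count: 11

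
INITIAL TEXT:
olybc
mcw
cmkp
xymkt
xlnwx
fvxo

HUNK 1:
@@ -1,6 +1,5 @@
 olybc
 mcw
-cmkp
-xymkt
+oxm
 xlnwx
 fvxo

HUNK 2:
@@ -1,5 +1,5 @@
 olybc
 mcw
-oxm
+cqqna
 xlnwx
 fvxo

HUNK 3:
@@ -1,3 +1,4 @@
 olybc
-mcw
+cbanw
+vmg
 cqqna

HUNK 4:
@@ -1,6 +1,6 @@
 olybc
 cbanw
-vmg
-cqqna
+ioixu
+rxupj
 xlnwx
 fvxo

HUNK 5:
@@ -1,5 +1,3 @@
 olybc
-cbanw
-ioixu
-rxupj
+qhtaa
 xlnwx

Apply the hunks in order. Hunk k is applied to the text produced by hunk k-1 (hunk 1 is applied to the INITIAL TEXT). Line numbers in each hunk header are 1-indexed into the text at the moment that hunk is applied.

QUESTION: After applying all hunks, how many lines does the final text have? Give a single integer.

Hunk 1: at line 1 remove [cmkp,xymkt] add [oxm] -> 5 lines: olybc mcw oxm xlnwx fvxo
Hunk 2: at line 1 remove [oxm] add [cqqna] -> 5 lines: olybc mcw cqqna xlnwx fvxo
Hunk 3: at line 1 remove [mcw] add [cbanw,vmg] -> 6 lines: olybc cbanw vmg cqqna xlnwx fvxo
Hunk 4: at line 1 remove [vmg,cqqna] add [ioixu,rxupj] -> 6 lines: olybc cbanw ioixu rxupj xlnwx fvxo
Hunk 5: at line 1 remove [cbanw,ioixu,rxupj] add [qhtaa] -> 4 lines: olybc qhtaa xlnwx fvxo
Final line count: 4

Answer: 4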